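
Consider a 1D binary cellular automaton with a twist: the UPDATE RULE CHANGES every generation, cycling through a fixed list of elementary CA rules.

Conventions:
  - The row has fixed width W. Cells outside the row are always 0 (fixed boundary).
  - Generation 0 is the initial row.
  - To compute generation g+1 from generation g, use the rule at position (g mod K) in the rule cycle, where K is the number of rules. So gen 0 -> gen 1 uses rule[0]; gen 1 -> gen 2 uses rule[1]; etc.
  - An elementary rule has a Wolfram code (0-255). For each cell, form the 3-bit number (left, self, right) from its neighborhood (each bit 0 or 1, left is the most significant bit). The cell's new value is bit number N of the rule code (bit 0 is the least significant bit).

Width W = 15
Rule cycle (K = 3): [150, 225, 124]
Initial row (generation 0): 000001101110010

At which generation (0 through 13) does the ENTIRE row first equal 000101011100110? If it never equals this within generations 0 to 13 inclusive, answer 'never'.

Gen 0: 000001101110010
Gen 1 (rule 150): 000010000101111
Gen 2 (rule 225): 111000110010111
Gen 3 (rule 124): 101100111011101
Gen 4 (rule 150): 100011010001001
Gen 5 (rule 225): 001001100100000
Gen 6 (rule 124): 001101110110000
Gen 7 (rule 150): 010000100001000
Gen 8 (rule 225): 000110001100011
Gen 9 (rule 124): 000111001110011
Gen 10 (rule 150): 001010110101100
Gen 11 (rule 225): 100101011010101
Gen 12 (rule 124): 110111111111111
Gen 13 (rule 150): 000011111111110

Answer: never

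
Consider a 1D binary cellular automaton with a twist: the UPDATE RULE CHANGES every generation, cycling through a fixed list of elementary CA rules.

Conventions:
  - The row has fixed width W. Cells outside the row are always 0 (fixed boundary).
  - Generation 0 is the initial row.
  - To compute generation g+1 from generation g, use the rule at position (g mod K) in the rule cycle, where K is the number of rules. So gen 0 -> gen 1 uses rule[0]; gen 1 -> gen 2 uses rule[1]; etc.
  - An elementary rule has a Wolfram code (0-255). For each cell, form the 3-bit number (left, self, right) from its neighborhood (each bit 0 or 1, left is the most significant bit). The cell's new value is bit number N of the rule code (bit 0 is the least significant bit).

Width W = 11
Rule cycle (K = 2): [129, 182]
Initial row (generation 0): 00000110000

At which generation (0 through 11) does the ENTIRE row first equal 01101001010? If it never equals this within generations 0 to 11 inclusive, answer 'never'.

Answer: 2

Derivation:
Gen 0: 00000110000
Gen 1 (rule 129): 11110000111
Gen 2 (rule 182): 01101001010
Gen 3 (rule 129): 00000000000
Gen 4 (rule 182): 00000000000
Gen 5 (rule 129): 11111111111
Gen 6 (rule 182): 01111111110
Gen 7 (rule 129): 00111111100
Gen 8 (rule 182): 01011111010
Gen 9 (rule 129): 00001110000
Gen 10 (rule 182): 00010101000
Gen 11 (rule 129): 11000000011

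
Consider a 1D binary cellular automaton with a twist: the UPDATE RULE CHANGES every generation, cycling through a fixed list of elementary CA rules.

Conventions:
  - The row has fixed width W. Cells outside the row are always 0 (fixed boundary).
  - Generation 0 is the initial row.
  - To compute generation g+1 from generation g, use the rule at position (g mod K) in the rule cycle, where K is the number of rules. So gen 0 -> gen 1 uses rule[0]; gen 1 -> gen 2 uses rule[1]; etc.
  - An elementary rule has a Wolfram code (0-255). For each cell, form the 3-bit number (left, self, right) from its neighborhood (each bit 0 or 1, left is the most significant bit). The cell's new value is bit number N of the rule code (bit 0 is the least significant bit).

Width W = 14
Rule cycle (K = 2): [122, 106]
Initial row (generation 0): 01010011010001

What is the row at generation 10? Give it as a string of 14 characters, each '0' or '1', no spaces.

Answer: 11010001111010

Derivation:
Gen 0: 01010011010001
Gen 1 (rule 122): 10101111101010
Gen 2 (rule 106): 01011000110100
Gen 3 (rule 122): 10111101111010
Gen 4 (rule 106): 01100111001100
Gen 5 (rule 122): 11111101111110
Gen 6 (rule 106): 10000111000010
Gen 7 (rule 122): 01001101100101
Gen 8 (rule 106): 10011111101010
Gen 9 (rule 122): 01110000110101
Gen 10 (rule 106): 11010001111010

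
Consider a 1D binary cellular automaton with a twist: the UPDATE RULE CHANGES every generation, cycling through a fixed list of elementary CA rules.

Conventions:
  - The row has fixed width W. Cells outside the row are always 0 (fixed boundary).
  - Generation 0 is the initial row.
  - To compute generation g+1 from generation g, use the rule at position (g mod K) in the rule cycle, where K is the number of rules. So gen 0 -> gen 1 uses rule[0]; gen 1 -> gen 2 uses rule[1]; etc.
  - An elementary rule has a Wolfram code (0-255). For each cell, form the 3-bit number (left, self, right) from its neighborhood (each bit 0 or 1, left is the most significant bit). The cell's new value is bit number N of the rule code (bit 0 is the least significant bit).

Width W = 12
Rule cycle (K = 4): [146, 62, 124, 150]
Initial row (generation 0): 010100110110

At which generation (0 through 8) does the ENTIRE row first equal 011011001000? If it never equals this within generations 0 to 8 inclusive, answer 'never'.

Answer: never

Derivation:
Gen 0: 010100110110
Gen 1 (rule 146): 100011000001
Gen 2 (rule 62): 110110100011
Gen 3 (rule 124): 111111110011
Gen 4 (rule 150): 011111101100
Gen 5 (rule 146): 101111000010
Gen 6 (rule 62): 111000100111
Gen 7 (rule 124): 101100110101
Gen 8 (rule 150): 100011000101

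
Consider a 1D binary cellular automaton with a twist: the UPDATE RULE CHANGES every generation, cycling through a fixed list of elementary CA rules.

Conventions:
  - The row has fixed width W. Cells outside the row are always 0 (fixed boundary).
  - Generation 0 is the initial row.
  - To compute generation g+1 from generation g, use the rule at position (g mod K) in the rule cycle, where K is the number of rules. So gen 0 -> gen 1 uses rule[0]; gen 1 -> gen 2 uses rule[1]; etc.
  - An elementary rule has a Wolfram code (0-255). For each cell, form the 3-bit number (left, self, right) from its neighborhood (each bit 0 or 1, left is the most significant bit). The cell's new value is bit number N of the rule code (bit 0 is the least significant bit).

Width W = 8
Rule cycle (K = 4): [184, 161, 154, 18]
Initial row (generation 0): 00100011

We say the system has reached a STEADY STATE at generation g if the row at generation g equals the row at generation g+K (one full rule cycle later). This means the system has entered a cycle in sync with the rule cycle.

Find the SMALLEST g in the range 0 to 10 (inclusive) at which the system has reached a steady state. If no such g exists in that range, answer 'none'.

Answer: 8

Derivation:
Gen 0: 00100011
Gen 1 (rule 184): 00010010
Gen 2 (rule 161): 11000000
Gen 3 (rule 154): 10100000
Gen 4 (rule 18): 00010000
Gen 5 (rule 184): 00001000
Gen 6 (rule 161): 11100011
Gen 7 (rule 154): 11010110
Gen 8 (rule 18): 00000001
Gen 9 (rule 184): 00000000
Gen 10 (rule 161): 11111111
Gen 11 (rule 154): 11111110
Gen 12 (rule 18): 00000001
Gen 13 (rule 184): 00000000
Gen 14 (rule 161): 11111111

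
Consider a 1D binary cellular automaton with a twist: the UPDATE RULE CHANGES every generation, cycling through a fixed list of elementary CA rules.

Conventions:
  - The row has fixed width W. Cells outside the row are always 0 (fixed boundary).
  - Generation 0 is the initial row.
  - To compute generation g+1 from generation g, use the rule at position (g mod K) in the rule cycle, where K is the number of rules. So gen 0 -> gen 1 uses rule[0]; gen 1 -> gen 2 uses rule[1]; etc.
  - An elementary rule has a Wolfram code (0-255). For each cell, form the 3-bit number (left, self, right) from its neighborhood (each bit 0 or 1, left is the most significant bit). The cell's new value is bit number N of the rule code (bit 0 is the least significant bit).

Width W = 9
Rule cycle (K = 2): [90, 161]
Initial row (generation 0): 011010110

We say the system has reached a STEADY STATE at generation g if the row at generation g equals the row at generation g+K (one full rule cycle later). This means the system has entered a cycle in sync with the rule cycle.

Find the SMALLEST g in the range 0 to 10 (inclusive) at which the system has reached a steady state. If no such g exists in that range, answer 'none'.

Gen 0: 011010110
Gen 1 (rule 90): 111000111
Gen 2 (rule 161): 010010010
Gen 3 (rule 90): 101101101
Gen 4 (rule 161): 010010010
Gen 5 (rule 90): 101101101
Gen 6 (rule 161): 010010010
Gen 7 (rule 90): 101101101
Gen 8 (rule 161): 010010010
Gen 9 (rule 90): 101101101
Gen 10 (rule 161): 010010010
Gen 11 (rule 90): 101101101
Gen 12 (rule 161): 010010010

Answer: 2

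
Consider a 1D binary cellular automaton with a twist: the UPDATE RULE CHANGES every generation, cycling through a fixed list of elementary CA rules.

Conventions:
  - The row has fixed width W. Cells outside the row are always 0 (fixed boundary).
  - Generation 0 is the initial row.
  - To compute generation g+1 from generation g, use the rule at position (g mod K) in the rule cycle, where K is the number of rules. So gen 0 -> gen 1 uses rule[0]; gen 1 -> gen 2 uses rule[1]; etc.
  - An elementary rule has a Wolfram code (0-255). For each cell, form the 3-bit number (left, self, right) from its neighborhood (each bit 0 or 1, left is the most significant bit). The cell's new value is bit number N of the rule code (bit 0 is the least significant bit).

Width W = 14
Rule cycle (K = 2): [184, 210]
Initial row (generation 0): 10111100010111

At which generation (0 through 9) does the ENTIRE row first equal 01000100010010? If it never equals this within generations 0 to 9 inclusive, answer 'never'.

Gen 0: 10111100010111
Gen 1 (rule 184): 01111010001110
Gen 2 (rule 210): 10111001010111
Gen 3 (rule 184): 01110100101110
Gen 4 (rule 210): 10110011000111
Gen 5 (rule 184): 01101010100110
Gen 6 (rule 210): 10100000011011
Gen 7 (rule 184): 01010000010110
Gen 8 (rule 210): 10001000100011
Gen 9 (rule 184): 01000100010010

Answer: 9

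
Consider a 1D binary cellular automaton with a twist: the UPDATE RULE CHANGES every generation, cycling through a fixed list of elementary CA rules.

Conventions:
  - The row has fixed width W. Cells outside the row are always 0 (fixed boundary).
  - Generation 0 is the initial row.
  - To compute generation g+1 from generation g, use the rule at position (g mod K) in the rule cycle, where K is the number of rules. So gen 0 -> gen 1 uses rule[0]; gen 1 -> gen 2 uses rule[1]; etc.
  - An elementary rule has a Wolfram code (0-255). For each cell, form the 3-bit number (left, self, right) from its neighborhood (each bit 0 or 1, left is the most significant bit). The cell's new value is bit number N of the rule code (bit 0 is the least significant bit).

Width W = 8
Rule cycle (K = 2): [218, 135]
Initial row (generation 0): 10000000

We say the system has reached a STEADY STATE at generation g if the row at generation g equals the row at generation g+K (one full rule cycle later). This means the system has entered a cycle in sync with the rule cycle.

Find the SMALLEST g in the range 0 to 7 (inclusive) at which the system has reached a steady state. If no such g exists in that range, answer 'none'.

Answer: none

Derivation:
Gen 0: 10000000
Gen 1 (rule 218): 01000000
Gen 2 (rule 135): 11011111
Gen 3 (rule 218): 11011111
Gen 4 (rule 135): 00001110
Gen 5 (rule 218): 00011111
Gen 6 (rule 135): 11101110
Gen 7 (rule 218): 11101111
Gen 8 (rule 135): 01000110
Gen 9 (rule 218): 10101111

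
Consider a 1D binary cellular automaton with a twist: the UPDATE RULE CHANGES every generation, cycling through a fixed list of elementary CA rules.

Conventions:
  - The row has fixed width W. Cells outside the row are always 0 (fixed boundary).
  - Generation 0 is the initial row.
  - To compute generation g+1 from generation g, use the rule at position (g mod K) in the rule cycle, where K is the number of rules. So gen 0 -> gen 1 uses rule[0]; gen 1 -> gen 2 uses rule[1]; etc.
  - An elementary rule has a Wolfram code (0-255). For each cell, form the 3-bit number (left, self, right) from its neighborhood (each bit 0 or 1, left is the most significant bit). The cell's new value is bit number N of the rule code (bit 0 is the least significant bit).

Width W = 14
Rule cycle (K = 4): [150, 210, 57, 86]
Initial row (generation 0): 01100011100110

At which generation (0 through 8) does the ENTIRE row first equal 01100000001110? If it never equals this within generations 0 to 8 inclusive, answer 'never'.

Answer: 2

Derivation:
Gen 0: 01100011100110
Gen 1 (rule 150): 10010101011001
Gen 2 (rule 210): 01100000001110
Gen 3 (rule 57): 01011111101001
Gen 4 (rule 86): 11000000101111
Gen 5 (rule 150): 00100001100110
Gen 6 (rule 210): 01010010111011
Gen 7 (rule 57): 00101001100110
Gen 8 (rule 86): 01101110111011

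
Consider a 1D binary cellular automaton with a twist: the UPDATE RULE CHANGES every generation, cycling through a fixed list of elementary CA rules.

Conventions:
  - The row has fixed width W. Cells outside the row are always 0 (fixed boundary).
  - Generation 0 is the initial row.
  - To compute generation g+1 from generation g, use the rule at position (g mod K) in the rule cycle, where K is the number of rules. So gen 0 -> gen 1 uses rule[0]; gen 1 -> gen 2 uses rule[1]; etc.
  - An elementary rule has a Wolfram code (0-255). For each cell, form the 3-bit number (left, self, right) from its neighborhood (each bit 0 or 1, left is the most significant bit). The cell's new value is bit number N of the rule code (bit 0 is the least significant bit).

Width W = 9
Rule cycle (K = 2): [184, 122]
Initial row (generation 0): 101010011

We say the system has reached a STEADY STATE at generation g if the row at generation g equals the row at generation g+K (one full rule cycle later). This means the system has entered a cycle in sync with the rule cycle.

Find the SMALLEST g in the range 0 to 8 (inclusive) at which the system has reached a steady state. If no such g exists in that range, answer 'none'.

Answer: 1

Derivation:
Gen 0: 101010011
Gen 1 (rule 184): 010101010
Gen 2 (rule 122): 101010101
Gen 3 (rule 184): 010101010
Gen 4 (rule 122): 101010101
Gen 5 (rule 184): 010101010
Gen 6 (rule 122): 101010101
Gen 7 (rule 184): 010101010
Gen 8 (rule 122): 101010101
Gen 9 (rule 184): 010101010
Gen 10 (rule 122): 101010101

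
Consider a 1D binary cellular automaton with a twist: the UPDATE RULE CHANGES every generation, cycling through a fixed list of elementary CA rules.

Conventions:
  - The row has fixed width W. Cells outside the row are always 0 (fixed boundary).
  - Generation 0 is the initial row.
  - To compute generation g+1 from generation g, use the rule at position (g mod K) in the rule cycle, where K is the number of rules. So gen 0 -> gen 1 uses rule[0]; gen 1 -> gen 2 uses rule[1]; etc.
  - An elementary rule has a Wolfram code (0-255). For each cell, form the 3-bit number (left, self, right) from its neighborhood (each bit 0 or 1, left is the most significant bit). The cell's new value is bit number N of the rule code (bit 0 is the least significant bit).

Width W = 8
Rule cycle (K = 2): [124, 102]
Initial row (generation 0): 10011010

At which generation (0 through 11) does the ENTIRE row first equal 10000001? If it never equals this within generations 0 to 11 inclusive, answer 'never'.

Answer: 8

Derivation:
Gen 0: 10011010
Gen 1 (rule 124): 11011111
Gen 2 (rule 102): 01100001
Gen 3 (rule 124): 01110001
Gen 4 (rule 102): 10010011
Gen 5 (rule 124): 11011011
Gen 6 (rule 102): 01101101
Gen 7 (rule 124): 01111111
Gen 8 (rule 102): 10000001
Gen 9 (rule 124): 11000001
Gen 10 (rule 102): 01000011
Gen 11 (rule 124): 01100011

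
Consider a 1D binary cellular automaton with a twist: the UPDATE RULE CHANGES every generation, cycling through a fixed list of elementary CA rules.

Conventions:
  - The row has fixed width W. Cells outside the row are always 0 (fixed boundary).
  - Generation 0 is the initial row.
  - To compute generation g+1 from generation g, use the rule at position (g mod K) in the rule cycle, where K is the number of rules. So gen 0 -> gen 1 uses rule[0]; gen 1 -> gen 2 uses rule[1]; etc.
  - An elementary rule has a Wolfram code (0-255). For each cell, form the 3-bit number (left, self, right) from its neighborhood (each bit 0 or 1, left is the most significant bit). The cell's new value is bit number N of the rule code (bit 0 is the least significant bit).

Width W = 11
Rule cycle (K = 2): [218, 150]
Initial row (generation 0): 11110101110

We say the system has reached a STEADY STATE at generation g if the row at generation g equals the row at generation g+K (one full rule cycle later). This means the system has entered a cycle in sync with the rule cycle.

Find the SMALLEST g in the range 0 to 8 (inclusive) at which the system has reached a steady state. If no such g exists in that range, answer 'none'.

Gen 0: 11110101110
Gen 1 (rule 218): 11110001111
Gen 2 (rule 150): 01101010110
Gen 3 (rule 218): 11100000111
Gen 4 (rule 150): 01010001010
Gen 5 (rule 218): 10001010001
Gen 6 (rule 150): 11011011011
Gen 7 (rule 218): 11011011011
Gen 8 (rule 150): 00000000000
Gen 9 (rule 218): 00000000000
Gen 10 (rule 150): 00000000000

Answer: 8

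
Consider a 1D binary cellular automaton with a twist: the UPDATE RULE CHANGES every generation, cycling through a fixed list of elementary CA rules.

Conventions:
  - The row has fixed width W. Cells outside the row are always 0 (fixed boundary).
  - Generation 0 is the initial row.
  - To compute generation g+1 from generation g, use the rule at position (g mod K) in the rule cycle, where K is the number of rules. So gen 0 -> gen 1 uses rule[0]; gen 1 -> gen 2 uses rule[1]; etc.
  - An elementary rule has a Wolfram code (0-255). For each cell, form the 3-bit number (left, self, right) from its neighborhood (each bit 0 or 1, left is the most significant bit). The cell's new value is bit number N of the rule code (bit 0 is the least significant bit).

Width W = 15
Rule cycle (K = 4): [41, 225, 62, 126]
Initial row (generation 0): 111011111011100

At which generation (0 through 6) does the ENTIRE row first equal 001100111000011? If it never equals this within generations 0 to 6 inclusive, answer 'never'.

Answer: 4

Derivation:
Gen 0: 111011111011100
Gen 1 (rule 41): 100110000110001
Gen 2 (rule 225): 000010110010100
Gen 3 (rule 62): 000111101111110
Gen 4 (rule 126): 001100111000011
Gen 5 (rule 41): 101000100011010
Gen 6 (rule 225): 010010001001100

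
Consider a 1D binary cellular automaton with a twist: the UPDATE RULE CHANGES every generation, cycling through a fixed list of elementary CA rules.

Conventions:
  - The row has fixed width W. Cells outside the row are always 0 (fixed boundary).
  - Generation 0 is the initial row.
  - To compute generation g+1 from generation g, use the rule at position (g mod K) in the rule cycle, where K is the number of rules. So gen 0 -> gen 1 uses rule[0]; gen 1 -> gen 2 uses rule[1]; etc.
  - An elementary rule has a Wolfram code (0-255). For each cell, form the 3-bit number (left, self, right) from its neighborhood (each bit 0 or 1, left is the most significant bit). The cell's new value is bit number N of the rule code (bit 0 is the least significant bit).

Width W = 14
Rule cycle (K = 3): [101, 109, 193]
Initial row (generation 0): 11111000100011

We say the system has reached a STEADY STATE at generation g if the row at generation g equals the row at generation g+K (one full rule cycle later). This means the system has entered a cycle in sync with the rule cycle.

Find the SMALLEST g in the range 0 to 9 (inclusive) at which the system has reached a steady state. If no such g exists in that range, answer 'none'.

Answer: none

Derivation:
Gen 0: 11111000100011
Gen 1 (rule 101): 00001010101001
Gen 2 (rule 109): 11101111111001
Gen 3 (rule 193): 01100111111000
Gen 4 (rule 101): 00100000001011
Gen 5 (rule 109): 10101111101111
Gen 6 (rule 193): 00000111100111
Gen 7 (rule 101): 11110000100001
Gen 8 (rule 109): 10010110101101
Gen 9 (rule 193): 00000010000100
Gen 10 (rule 101): 11111010110101
Gen 11 (rule 109): 10001111111111
Gen 12 (rule 193): 00100111111111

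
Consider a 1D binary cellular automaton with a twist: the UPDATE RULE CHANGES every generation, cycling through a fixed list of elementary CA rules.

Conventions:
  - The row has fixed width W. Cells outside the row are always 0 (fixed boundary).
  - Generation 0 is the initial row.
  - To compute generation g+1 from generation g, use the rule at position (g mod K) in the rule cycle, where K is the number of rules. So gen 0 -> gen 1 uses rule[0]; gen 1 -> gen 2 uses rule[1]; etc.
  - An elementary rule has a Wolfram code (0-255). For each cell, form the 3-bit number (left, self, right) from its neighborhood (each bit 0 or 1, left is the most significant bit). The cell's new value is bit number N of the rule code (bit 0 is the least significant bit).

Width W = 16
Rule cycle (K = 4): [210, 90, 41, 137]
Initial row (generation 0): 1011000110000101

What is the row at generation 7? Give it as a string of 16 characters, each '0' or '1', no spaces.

Answer: 1000100100100011

Derivation:
Gen 0: 1011000110000101
Gen 1 (rule 210): 0001101011001000
Gen 2 (rule 90): 0011100011110100
Gen 3 (rule 41): 1010001010001001
Gen 4 (rule 137): 0000100000100000
Gen 5 (rule 210): 0001010001010000
Gen 6 (rule 90): 0010001010001000
Gen 7 (rule 41): 1000100100100011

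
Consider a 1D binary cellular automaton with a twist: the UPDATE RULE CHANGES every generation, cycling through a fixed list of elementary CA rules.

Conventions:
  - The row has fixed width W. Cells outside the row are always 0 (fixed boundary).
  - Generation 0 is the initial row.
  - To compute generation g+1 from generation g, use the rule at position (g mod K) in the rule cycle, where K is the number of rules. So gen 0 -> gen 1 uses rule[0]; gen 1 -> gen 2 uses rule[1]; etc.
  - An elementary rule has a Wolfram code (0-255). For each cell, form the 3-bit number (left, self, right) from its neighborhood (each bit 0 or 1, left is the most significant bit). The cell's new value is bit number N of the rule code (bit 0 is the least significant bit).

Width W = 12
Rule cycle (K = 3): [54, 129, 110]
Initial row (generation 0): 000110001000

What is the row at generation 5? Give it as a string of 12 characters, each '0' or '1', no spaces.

Answer: 000110000001

Derivation:
Gen 0: 000110001000
Gen 1 (rule 54): 001001011100
Gen 2 (rule 129): 100000001001
Gen 3 (rule 110): 100000011011
Gen 4 (rule 54): 110000100100
Gen 5 (rule 129): 000110000001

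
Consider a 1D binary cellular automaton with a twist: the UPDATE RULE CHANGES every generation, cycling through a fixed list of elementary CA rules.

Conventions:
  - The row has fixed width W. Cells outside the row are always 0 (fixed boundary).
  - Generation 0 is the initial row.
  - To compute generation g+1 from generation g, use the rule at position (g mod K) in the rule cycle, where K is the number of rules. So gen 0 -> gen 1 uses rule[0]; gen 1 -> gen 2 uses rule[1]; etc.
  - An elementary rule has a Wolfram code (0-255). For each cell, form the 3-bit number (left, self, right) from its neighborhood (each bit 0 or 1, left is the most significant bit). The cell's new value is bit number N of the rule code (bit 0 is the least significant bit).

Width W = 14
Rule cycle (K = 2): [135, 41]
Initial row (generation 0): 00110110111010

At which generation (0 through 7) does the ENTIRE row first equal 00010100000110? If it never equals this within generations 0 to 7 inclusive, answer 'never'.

Gen 0: 00110110111010
Gen 1 (rule 135): 11000000010010
Gen 2 (rule 41): 10011111000000
Gen 3 (rule 135): 10101110011111
Gen 4 (rule 41): 01011000010000
Gen 5 (rule 135): 11000011110111
Gen 6 (rule 41): 10011010001100
Gen 7 (rule 135): 10100010110001

Answer: never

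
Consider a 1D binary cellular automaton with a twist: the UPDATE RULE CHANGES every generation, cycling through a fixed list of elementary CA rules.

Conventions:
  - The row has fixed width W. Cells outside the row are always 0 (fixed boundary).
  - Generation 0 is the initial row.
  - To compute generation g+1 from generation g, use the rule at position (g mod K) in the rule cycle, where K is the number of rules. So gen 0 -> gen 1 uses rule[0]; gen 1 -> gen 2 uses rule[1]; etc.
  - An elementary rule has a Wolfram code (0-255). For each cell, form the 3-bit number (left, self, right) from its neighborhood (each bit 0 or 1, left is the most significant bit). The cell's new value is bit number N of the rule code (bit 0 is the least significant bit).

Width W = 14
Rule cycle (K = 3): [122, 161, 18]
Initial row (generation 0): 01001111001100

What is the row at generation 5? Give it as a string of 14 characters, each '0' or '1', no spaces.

Answer: 00101001000010

Derivation:
Gen 0: 01001111001100
Gen 1 (rule 122): 10111001111110
Gen 2 (rule 161): 01010000111100
Gen 3 (rule 18): 10001001000010
Gen 4 (rule 122): 01010110100101
Gen 5 (rule 161): 00101001000010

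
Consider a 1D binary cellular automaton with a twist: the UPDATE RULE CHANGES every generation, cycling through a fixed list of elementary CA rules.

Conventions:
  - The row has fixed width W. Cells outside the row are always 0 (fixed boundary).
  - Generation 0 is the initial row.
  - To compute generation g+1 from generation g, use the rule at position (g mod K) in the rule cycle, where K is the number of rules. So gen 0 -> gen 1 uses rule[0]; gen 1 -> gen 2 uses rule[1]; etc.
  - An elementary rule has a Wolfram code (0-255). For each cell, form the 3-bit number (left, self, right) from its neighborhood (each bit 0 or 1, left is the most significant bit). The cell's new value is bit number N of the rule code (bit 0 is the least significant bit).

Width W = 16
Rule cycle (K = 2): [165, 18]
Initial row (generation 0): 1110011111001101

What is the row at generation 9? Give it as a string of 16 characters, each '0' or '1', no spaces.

Gen 0: 1110011111001101
Gen 1 (rule 165): 0100001110000011
Gen 2 (rule 18): 1010010001000100
Gen 3 (rule 165): 1110010101010101
Gen 4 (rule 18): 0001100000000000
Gen 5 (rule 165): 1100001111111111
Gen 6 (rule 18): 0010010000000000
Gen 7 (rule 165): 1010010111111111
Gen 8 (rule 18): 0001100000000000
Gen 9 (rule 165): 1100001111111111

Answer: 1100001111111111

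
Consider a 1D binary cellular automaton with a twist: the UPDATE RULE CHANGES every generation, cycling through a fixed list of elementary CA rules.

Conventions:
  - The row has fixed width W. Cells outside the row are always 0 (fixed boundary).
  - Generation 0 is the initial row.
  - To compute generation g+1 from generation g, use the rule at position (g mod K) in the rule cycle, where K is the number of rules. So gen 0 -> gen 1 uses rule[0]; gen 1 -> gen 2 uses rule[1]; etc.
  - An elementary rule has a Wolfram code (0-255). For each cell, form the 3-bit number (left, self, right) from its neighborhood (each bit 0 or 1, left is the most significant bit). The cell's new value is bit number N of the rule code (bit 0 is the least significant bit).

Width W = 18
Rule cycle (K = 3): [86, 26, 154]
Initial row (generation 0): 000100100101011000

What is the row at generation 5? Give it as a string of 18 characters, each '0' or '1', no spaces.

Gen 0: 000100100101011000
Gen 1 (rule 86): 001111111101001100
Gen 2 (rule 26): 011000000000111010
Gen 3 (rule 154): 110100000001110001
Gen 4 (rule 86): 010110000010011011
Gen 5 (rule 26): 100101000101110010

Answer: 100101000101110010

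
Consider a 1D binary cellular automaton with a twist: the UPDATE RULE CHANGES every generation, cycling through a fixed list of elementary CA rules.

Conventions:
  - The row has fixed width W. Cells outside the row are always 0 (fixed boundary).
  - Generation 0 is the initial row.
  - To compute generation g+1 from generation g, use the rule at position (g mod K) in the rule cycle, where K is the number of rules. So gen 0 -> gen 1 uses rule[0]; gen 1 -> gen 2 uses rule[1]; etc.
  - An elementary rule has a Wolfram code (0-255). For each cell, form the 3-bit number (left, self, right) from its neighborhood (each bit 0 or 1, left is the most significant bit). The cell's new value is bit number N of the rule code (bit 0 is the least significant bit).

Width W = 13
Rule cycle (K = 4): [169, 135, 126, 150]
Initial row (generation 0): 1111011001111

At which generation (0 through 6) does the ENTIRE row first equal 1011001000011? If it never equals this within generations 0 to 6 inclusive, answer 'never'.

Answer: never

Derivation:
Gen 0: 1111011001111
Gen 1 (rule 169): 1110110001110
Gen 2 (rule 135): 0100000110100
Gen 3 (rule 126): 1110001111110
Gen 4 (rule 150): 0101010111101
Gen 5 (rule 169): 0010101111010
Gen 6 (rule 135): 1110100110010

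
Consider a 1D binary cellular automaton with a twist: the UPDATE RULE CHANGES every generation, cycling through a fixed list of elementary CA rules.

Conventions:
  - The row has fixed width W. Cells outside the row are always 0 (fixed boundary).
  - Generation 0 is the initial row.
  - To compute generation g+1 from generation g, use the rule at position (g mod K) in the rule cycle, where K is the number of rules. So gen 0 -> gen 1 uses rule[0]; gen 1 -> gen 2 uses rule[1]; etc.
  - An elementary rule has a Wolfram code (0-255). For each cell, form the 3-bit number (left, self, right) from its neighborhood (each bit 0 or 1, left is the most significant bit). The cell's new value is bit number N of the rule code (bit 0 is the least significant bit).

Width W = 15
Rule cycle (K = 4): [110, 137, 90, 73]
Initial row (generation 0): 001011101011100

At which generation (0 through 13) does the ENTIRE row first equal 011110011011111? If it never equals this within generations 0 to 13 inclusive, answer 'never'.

Gen 0: 001011101011100
Gen 1 (rule 110): 011110111110100
Gen 2 (rule 137): 011100111100001
Gen 3 (rule 90): 110111100110010
Gen 4 (rule 73): 110100100110000
Gen 5 (rule 110): 111101101110000
Gen 6 (rule 137): 111001001100111
Gen 7 (rule 90): 101110111111101
Gen 8 (rule 73): 001010100000100
Gen 9 (rule 110): 011111100001100
Gen 10 (rule 137): 011111001101001
Gen 11 (rule 90): 110001111100110
Gen 12 (rule 73): 110101000100110
Gen 13 (rule 110): 111111001101110

Answer: never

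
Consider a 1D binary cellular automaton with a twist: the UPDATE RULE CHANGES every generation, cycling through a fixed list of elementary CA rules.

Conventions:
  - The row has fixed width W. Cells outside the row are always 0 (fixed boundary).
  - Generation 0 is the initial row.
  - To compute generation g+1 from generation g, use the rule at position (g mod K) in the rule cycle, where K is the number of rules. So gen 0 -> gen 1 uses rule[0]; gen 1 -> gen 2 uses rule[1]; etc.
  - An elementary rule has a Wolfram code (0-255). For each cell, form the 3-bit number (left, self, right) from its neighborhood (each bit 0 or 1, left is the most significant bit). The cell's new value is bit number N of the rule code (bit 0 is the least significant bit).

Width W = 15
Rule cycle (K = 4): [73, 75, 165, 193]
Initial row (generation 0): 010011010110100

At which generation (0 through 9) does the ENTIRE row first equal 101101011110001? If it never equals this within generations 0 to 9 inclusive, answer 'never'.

Answer: never

Derivation:
Gen 0: 010011010110100
Gen 1 (rule 73): 000011000110001
Gen 2 (rule 75): 111111011110110
Gen 3 (rule 165): 011110101101000
Gen 4 (rule 193): 001110000100011
Gen 5 (rule 73): 101010110001011
Gen 6 (rule 75): 000000110110011
Gen 7 (rule 165): 111110001000000
Gen 8 (rule 193): 011110100011111
Gen 9 (rule 73): 010010001010001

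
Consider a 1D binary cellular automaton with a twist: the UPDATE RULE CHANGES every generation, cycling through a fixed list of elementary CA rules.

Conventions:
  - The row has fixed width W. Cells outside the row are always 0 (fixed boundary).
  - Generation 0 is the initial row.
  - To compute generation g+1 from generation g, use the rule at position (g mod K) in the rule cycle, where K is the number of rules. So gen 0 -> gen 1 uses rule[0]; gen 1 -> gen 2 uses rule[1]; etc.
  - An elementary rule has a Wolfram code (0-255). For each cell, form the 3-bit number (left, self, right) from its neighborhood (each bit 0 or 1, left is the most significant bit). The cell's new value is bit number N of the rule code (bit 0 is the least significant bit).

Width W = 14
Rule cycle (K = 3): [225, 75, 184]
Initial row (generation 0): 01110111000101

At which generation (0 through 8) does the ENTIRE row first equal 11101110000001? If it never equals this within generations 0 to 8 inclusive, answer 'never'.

Gen 0: 01110111000101
Gen 1 (rule 225): 00111011010010
Gen 2 (rule 75): 11101011000100
Gen 3 (rule 184): 11010110100010
Gen 4 (rule 225): 01101011001000
Gen 5 (rule 75): 11100011010011
Gen 6 (rule 184): 11010010101010
Gen 7 (rule 225): 01100001010100
Gen 8 (rule 75): 11101110000001

Answer: 8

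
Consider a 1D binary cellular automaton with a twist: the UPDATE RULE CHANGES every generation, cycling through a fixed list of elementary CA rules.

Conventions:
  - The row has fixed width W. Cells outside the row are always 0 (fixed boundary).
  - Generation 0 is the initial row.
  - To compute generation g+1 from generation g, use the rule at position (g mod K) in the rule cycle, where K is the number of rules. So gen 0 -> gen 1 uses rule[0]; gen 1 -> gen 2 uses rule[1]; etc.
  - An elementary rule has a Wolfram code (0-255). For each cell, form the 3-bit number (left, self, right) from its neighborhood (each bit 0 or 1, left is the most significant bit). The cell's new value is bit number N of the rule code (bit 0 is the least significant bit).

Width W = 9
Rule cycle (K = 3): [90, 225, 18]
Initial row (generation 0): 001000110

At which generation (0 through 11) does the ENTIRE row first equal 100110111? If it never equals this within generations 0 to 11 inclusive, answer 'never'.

Gen 0: 001000110
Gen 1 (rule 90): 010101111
Gen 2 (rule 225): 001010111
Gen 3 (rule 18): 010000000
Gen 4 (rule 90): 101000000
Gen 5 (rule 225): 010011111
Gen 6 (rule 18): 101100000
Gen 7 (rule 90): 001110000
Gen 8 (rule 225): 100110111
Gen 9 (rule 18): 011000000
Gen 10 (rule 90): 111100000
Gen 11 (rule 225): 011101111

Answer: 8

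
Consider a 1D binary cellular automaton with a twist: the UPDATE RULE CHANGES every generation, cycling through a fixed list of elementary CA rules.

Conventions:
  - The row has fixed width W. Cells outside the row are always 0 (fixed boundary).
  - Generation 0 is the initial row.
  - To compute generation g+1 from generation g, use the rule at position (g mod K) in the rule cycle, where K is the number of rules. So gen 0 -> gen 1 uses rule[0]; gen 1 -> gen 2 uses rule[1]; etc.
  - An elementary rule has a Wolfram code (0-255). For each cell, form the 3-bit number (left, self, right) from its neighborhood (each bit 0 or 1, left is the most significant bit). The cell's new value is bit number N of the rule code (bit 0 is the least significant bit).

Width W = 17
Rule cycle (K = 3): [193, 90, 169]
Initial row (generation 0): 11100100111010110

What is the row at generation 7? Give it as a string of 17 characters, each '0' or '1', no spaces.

Gen 0: 11100100111010110
Gen 1 (rule 193): 01100000011000010
Gen 2 (rule 90): 11110000111100101
Gen 3 (rule 169): 11100110111000010
Gen 4 (rule 193): 01100010011011000
Gen 5 (rule 90): 11110101111011100
Gen 6 (rule 169): 11101011110111001
Gen 7 (rule 193): 01100001110011000

Answer: 01100001110011000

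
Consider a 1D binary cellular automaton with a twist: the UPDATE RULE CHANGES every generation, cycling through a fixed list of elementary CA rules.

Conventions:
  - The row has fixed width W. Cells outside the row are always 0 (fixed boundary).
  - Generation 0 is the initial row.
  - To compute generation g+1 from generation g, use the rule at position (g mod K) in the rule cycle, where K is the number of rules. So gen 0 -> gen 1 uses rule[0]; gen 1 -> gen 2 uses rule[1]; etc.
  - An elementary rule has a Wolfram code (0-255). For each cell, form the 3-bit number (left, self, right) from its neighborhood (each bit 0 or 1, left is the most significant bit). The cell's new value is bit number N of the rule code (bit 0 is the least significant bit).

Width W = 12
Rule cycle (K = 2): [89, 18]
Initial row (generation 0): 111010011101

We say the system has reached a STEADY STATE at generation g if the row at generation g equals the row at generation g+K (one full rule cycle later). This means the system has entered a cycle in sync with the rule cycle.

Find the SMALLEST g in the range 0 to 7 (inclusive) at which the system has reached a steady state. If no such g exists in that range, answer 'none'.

Answer: 6

Derivation:
Gen 0: 111010011101
Gen 1 (rule 89): 101001010100
Gen 2 (rule 18): 000110000010
Gen 3 (rule 89): 110111111001
Gen 4 (rule 18): 000000000110
Gen 5 (rule 89): 111111110111
Gen 6 (rule 18): 000000000000
Gen 7 (rule 89): 111111111111
Gen 8 (rule 18): 000000000000
Gen 9 (rule 89): 111111111111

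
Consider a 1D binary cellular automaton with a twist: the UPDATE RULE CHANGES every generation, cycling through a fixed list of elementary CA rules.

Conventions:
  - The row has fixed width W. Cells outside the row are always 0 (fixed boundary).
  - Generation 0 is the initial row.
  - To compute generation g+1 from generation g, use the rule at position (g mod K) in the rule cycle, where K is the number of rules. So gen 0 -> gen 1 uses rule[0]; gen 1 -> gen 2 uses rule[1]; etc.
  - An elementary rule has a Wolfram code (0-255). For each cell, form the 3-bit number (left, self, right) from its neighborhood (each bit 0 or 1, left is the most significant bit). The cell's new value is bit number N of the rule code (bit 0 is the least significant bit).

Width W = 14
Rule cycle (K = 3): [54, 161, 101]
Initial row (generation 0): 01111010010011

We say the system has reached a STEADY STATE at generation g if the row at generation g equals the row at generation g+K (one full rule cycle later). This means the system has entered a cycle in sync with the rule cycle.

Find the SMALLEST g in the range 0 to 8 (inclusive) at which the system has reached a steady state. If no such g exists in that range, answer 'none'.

Answer: none

Derivation:
Gen 0: 01111010010011
Gen 1 (rule 54): 10000111111100
Gen 2 (rule 161): 00110011111001
Gen 3 (rule 101): 10010000001001
Gen 4 (rule 54): 11111000011111
Gen 5 (rule 161): 01110011001110
Gen 6 (rule 101): 00010001000010
Gen 7 (rule 54): 00111011100111
Gen 8 (rule 161): 10010101000010
Gen 9 (rule 101): 10011111011010
Gen 10 (rule 54): 11100000100111
Gen 11 (rule 161): 01001110000010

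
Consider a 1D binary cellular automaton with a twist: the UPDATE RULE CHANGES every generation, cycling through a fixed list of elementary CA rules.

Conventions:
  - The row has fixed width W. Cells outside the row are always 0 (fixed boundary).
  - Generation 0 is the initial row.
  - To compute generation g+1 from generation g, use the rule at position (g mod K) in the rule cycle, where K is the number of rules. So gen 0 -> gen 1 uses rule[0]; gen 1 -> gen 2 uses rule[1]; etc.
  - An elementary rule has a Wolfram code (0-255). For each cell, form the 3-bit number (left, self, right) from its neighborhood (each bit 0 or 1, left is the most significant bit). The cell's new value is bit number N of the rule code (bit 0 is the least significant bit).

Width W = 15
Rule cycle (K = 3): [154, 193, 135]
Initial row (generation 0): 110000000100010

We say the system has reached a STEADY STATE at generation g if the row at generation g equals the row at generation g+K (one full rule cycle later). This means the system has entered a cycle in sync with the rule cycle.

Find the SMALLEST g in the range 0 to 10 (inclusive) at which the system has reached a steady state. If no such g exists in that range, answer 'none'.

Gen 0: 110000000100010
Gen 1 (rule 154): 101000001010101
Gen 2 (rule 193): 000011100000000
Gen 3 (rule 135): 111101001111111
Gen 4 (rule 154): 111000111111110
Gen 5 (rule 193): 011010011111110
Gen 6 (rule 135): 100010101111100
Gen 7 (rule 154): 010100001111010
Gen 8 (rule 193): 000001100111000
Gen 9 (rule 135): 111110001010011
Gen 10 (rule 154): 111101010001110
Gen 11 (rule 193): 011100000100110
Gen 12 (rule 135): 101001111101000
Gen 13 (rule 154): 000111111000100

Answer: none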